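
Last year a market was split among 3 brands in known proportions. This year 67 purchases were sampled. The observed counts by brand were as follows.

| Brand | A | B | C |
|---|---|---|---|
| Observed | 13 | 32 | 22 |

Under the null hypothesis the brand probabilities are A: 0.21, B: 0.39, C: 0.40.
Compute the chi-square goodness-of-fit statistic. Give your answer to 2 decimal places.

Expected counts E_i = n·p_i: 67×0.21 = 14.07, 67×0.39 = 26.13, 67×0.40 = 26.8.
χ² = (13−14.07)²/14.07 + (32−26.13)²/26.13 + (22−26.8)²/26.8
   = 0.081 + 1.319 + 0.860
Sum = 2.26

2.26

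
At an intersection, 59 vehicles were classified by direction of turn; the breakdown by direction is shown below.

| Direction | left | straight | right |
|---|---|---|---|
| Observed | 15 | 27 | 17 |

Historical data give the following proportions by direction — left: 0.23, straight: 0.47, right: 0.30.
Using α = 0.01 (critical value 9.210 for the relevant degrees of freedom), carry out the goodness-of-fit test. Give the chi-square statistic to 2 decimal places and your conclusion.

0.20; do not reject

Expected counts E_i = n·p_i: 59×0.23 = 13.57, 59×0.47 = 27.73, 59×0.30 = 17.7.
χ² = (15−13.57)²/13.57 + (27−27.73)²/27.73 + (17−17.7)²/17.7
   = 0.151 + 0.019 + 0.028
Sum = 0.20
df = 2. Since 0.20 < 9.210, we do not reject H₀.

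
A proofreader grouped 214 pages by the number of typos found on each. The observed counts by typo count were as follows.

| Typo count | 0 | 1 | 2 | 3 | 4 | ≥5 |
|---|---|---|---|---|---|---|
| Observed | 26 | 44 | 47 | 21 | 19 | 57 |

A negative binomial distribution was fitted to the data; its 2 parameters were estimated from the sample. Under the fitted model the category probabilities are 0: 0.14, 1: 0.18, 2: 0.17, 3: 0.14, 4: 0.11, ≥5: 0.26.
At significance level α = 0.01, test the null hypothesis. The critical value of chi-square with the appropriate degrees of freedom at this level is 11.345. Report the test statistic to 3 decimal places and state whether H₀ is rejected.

7.992; do not reject

Expected counts E_i = n·p_i: 214×0.14 = 29.96, 214×0.18 = 38.52, 214×0.17 = 36.38, 214×0.14 = 29.96, 214×0.11 = 23.54, 214×0.26 = 55.64.
cat         O        E   (O−E)²/E
0          26    29.96     0.5234
1          44    38.52     0.7796
2          47    36.38     3.1002
3          21    29.96     2.6796
4          19    23.54     0.8756
≥5         57    55.64     0.0332
Sum = 7.992
df = 3. Since 7.992 < 11.345, we do not reject H₀.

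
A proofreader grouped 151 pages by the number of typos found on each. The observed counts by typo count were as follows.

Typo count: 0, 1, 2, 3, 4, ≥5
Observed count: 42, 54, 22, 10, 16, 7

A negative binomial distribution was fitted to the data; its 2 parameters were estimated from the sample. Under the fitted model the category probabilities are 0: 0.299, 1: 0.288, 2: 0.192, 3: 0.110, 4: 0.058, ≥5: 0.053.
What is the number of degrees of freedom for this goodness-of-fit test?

There are k = 6 categories and 2 parameters estimated from the data, so df = 6 − 1 − 2 = 3.

3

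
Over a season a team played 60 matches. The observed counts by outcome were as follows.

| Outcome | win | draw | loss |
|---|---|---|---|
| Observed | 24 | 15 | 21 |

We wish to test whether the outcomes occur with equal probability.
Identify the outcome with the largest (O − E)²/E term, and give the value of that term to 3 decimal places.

draw, 1.250

Under H₀ each category has probability 1/3, so each expected count is 60/3 = 20.
win: (24 − 20)²/20 = 16/20 = 0.8000
draw: (15 − 20)²/20 = 25/20 = 1.2500
loss: (21 − 20)²/20 = 1/20 = 0.0500
The largest term is for draw: 1.250.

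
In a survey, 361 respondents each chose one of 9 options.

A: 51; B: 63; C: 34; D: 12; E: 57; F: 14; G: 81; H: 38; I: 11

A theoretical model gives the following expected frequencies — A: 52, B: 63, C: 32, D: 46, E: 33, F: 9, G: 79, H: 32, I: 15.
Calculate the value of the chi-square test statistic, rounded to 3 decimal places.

cat         O        E   (O−E)²/E
A          51       52     0.0192
B          63       63     0.0000
C          34       32     0.1250
D          12       46    25.1304
E          57       33    17.4545
F          14        9     2.7778
G          81       79     0.0506
H          38       32     1.1250
I          11       15     1.0667
Sum = 47.749

47.749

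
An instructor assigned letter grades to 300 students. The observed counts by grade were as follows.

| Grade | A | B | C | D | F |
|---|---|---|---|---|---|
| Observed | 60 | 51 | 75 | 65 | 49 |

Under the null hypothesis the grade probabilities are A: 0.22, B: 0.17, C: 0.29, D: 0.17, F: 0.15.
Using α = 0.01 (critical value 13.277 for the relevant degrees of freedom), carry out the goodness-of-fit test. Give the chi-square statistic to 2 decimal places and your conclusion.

6.40; do not reject

Expected counts E_i = n·p_i: 300×0.22 = 66, 300×0.17 = 51, 300×0.29 = 87, 300×0.17 = 51, 300×0.15 = 45.
cat         O        E   (O−E)²/E
A          60       66      0.545
B          51       51      0.000
C          75       87      1.655
D          65       51      3.843
F          49       45      0.356
Sum = 6.40
df = 4. Since 6.40 < 13.277, we do not reject H₀.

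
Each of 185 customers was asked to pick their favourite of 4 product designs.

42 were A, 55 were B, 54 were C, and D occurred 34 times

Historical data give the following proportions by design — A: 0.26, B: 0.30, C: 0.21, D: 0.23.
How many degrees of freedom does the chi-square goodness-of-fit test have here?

There are k = 4 categories and no parameters were estimated from the data, so df = 4 − 1 = 3.

3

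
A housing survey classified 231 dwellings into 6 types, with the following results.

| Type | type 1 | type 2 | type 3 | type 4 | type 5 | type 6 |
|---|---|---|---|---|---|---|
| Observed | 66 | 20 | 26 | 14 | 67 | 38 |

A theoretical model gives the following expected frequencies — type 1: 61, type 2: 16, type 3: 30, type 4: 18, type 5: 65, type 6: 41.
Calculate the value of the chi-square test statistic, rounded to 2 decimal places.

3.11

type 1: (66 − 61)²/61 = 25/61 = 0.410
type 2: (20 − 16)²/16 = 16/16 = 1.000
type 3: (26 − 30)²/30 = 16/30 = 0.533
type 4: (14 − 18)²/18 = 16/18 = 0.889
type 5: (67 − 65)²/65 = 4/65 = 0.062
type 6: (38 − 41)²/41 = 9/41 = 0.220
Sum = 3.11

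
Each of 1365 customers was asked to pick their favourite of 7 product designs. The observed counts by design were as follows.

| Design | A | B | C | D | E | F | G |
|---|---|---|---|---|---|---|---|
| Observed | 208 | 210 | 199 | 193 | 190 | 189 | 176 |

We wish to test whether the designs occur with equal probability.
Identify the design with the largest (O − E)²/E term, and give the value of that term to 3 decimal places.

G, 1.851

Under H₀ each category has probability 1/7, so each expected count is 1365/7 = 195.
cat         O        E   (O−E)²/E
A         208      195     0.8667
B         210      195     1.1538
C         199      195     0.0821
D         193      195     0.0205
E         190      195     0.1282
F         189      195     0.1846
G         176      195     1.8513
The largest term is for G: 1.851.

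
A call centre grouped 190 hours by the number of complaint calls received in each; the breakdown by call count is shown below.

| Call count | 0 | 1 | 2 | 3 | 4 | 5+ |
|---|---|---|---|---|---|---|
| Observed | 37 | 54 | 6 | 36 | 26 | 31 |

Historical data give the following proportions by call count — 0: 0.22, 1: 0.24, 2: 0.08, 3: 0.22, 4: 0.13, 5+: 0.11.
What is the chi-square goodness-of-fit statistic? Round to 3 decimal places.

Expected counts E_i = n·p_i: 190×0.22 = 41.8, 190×0.24 = 45.6, 190×0.08 = 15.2, 190×0.22 = 41.8, 190×0.13 = 24.7, 190×0.11 = 20.9.
cat         O        E   (O−E)²/E
0          37     41.8     0.5512
1          54     45.6     1.5474
2           6     15.2     5.5684
3          36     41.8     0.8048
4          26     24.7     0.0684
5+         31     20.9     4.8809
Sum = 13.421

13.421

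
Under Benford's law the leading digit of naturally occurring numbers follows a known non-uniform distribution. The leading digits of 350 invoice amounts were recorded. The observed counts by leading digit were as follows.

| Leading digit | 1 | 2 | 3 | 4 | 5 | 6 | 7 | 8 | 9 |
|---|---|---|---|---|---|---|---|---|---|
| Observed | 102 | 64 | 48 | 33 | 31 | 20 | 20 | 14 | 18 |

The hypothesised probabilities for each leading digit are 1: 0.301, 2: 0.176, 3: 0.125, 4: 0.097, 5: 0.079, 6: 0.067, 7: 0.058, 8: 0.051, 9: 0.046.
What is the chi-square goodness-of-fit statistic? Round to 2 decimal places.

2.61

Expected counts E_i = n·p_i: 350×0.301 = 105.35, 350×0.176 = 61.6, 350×0.125 = 43.75, 350×0.097 = 33.95, 350×0.079 = 27.65, 350×0.067 = 23.45, 350×0.058 = 20.3, 350×0.051 = 17.85, 350×0.046 = 16.1.
1: (102 − 105.35)²/105.35 = 11.2225/105.35 = 0.107
2: (64 − 61.6)²/61.6 = 5.76/61.6 = 0.094
3: (48 − 43.75)²/43.75 = 18.0625/43.75 = 0.413
4: (33 − 33.95)²/33.95 = 0.9025/33.95 = 0.027
5: (31 − 27.65)²/27.65 = 11.2225/27.65 = 0.406
6: (20 − 23.45)²/23.45 = 11.9025/23.45 = 0.508
7: (20 − 20.3)²/20.3 = 0.09/20.3 = 0.004
8: (14 − 17.85)²/17.85 = 14.8225/17.85 = 0.830
9: (18 − 16.1)²/16.1 = 3.61/16.1 = 0.224
Sum = 2.61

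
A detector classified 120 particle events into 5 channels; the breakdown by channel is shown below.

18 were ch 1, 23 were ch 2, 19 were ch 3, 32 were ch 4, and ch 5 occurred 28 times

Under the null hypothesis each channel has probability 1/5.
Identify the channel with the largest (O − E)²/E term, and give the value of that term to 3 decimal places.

Under H₀ each category has probability 1/5, so each expected count is 120/5 = 24.
ch 1: (18 − 24)²/24 = 36/24 = 1.5000
ch 2: (23 − 24)²/24 = 1/24 = 0.0417
ch 3: (19 − 24)²/24 = 25/24 = 1.0417
ch 4: (32 − 24)²/24 = 64/24 = 2.6667
ch 5: (28 − 24)²/24 = 16/24 = 0.6667
The largest term is for ch 4: 2.667.

ch 4, 2.667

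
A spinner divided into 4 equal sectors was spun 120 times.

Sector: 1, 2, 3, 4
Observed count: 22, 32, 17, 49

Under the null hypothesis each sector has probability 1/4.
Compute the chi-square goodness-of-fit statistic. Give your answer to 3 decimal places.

19.933

Expected count for each of the 4 categories: 120/4 = 30.
cat         O        E   (O−E)²/E
1          22       30     2.1333
2          32       30     0.1333
3          17       30     5.6333
4          49       30    12.0333
Sum = 19.933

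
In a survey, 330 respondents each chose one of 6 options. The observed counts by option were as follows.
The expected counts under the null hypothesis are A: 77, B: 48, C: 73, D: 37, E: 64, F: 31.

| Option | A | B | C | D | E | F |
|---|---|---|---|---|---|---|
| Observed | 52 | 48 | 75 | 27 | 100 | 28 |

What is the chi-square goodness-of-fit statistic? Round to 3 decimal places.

31.415

χ² = (52−77)²/77 + (48−48)²/48 + (75−73)²/73 + (27−37)²/37 + (100−64)²/64 + (28−31)²/31
   = 8.1169 + 0.0000 + 0.0548 + 2.7027 + 20.2500 + 0.2903
Sum = 31.415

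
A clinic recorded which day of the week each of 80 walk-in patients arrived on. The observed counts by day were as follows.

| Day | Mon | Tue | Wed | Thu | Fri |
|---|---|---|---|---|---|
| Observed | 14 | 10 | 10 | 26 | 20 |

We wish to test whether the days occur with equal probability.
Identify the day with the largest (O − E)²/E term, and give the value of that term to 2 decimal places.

Under H₀ each category has probability 1/5, so each expected count is 80/5 = 16.
χ² = (14−16)²/16 + (10−16)²/16 + (10−16)²/16 + (26−16)²/16 + (20−16)²/16
   = 0.250 + 2.250 + 2.250 + 6.250 + 1.000
The largest term is for Thu: 6.25.

Thu, 6.25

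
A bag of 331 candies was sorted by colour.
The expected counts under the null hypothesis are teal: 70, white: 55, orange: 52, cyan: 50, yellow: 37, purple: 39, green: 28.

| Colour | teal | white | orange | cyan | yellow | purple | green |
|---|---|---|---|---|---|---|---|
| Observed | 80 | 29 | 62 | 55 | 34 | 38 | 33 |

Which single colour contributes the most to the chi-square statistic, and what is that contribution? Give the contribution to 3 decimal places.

white, 12.291

teal: (80 − 70)²/70 = 100/70 = 1.4286
white: (29 − 55)²/55 = 676/55 = 12.2909
orange: (62 − 52)²/52 = 100/52 = 1.9231
cyan: (55 − 50)²/50 = 25/50 = 0.5000
yellow: (34 − 37)²/37 = 9/37 = 0.2432
purple: (38 − 39)²/39 = 1/39 = 0.0256
green: (33 − 28)²/28 = 25/28 = 0.8929
The largest term is for white: 12.291.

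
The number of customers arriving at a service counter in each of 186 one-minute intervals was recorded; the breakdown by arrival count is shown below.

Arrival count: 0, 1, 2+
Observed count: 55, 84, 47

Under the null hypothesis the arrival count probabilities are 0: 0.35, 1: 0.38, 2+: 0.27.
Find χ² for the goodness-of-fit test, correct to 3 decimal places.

Expected counts E_i = n·p_i: 186×0.35 = 65.1, 186×0.38 = 70.68, 186×0.27 = 50.22.
χ² = (55−65.1)²/65.1 + (84−70.68)²/70.68 + (47−50.22)²/50.22
   = 1.5670 + 2.5102 + 0.2065
Sum = 4.284

4.284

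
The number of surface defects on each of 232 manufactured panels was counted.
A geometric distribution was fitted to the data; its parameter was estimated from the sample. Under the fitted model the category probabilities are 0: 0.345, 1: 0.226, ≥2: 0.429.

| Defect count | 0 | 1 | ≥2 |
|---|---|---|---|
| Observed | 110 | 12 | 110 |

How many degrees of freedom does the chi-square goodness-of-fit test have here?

There are k = 3 categories and 1 parameter estimated from the data, so df = 3 − 1 − 1 = 1.

1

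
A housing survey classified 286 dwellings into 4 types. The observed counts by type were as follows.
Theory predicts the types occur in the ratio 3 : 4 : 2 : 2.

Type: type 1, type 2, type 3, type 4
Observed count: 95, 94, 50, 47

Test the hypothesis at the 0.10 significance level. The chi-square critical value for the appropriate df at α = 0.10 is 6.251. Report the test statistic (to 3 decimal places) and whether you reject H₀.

5.224; do not reject

Ratio total = 11. Expected counts: 286×3/11 = 78, 286×4/11 = 104, 286×2/11 = 52, 286×2/11 = 52.
cat         O        E   (O−E)²/E
type 1     95       78     3.7051
type 2     94      104     0.9615
type 3     50       52     0.0769
type 4     47       52     0.4808
Sum = 5.224
df = 3. Since 5.224 < 6.251, we do not reject H₀.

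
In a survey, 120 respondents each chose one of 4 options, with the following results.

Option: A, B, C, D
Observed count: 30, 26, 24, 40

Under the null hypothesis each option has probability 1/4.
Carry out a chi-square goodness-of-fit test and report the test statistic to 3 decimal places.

Expected count for each of the 4 categories: 120/4 = 30.
cat         O        E   (O−E)²/E
A          30       30     0.0000
B          26       30     0.5333
C          24       30     1.2000
D          40       30     3.3333
Sum = 5.067

5.067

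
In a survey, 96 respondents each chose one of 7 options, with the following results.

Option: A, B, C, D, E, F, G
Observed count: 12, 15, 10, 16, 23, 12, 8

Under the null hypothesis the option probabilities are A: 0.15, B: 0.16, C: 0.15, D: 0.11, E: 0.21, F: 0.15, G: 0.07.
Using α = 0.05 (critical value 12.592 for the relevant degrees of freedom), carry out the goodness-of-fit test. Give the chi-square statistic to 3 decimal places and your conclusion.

5.599; do not reject

Expected counts E_i = n·p_i: 96×0.15 = 14.4, 96×0.16 = 15.36, 96×0.15 = 14.4, 96×0.11 = 10.56, 96×0.21 = 20.16, 96×0.15 = 14.4, 96×0.07 = 6.72.
χ² = (12−14.4)²/14.4 + (15−15.36)²/15.36 + (10−14.4)²/14.4 + (16−10.56)²/10.56 + (23−20.16)²/20.16 + (12−14.4)²/14.4 + (8−6.72)²/6.72
   = 0.4000 + 0.0084 + 1.3444 + 2.8024 + 0.4001 + 0.4000 + 0.2438
Sum = 5.599
df = 6. Since 5.599 < 12.592, we do not reject H₀.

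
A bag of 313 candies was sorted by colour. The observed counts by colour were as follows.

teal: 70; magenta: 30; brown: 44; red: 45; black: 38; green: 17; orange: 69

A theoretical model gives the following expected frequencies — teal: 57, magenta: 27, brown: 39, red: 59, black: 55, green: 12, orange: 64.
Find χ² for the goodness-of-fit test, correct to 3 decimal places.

χ² = (70−57)²/57 + (30−27)²/27 + (44−39)²/39 + (45−59)²/59 + (38−55)²/55 + (17−12)²/12 + (69−64)²/64
   = 2.9649 + 0.3333 + 0.6410 + 3.3220 + 5.2545 + 2.0833 + 0.3906
Sum = 14.990

14.990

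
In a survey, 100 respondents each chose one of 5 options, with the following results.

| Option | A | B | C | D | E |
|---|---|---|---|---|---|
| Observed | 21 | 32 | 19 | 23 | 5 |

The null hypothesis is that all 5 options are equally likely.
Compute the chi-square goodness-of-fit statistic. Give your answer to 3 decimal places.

Expected count for each of the 5 categories: 100/5 = 20.
A: (21 − 20)²/20 = 1/20 = 0.0500
B: (32 − 20)²/20 = 144/20 = 7.2000
C: (19 − 20)²/20 = 1/20 = 0.0500
D: (23 − 20)²/20 = 9/20 = 0.4500
E: (5 − 20)²/20 = 225/20 = 11.2500
Sum = 19.000

19.000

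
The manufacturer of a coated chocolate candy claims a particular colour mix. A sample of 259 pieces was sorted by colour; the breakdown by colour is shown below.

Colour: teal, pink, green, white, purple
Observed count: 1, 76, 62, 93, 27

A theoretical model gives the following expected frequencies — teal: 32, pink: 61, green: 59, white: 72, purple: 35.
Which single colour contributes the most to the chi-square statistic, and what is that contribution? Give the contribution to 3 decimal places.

cat         O        E   (O−E)²/E
teal        1       32    30.0313
pink       76       61     3.6885
green      62       59     0.1525
white      93       72     6.1250
purple     27       35     1.8286
The largest term is for teal: 30.031.

teal, 30.031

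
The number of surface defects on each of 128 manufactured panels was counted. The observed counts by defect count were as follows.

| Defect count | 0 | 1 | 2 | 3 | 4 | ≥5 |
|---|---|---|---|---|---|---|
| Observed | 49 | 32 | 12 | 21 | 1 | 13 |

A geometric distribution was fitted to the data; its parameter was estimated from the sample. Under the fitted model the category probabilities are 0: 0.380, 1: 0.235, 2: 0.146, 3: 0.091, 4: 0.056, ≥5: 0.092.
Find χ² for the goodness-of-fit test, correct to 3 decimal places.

Expected counts E_i = n·p_i: 128×0.380 = 48.64, 128×0.235 = 30.08, 128×0.146 = 18.688, 128×0.091 = 11.648, 128×0.056 = 7.168, 128×0.092 = 11.776.
0: (49 − 48.64)²/48.64 = 0.1296/48.64 = 0.0027
1: (32 − 30.08)²/30.08 = 3.6864/30.08 = 0.1226
2: (12 − 18.688)²/18.688 = 44.729344/18.688 = 2.3935
3: (21 − 11.648)²/11.648 = 87.459904/11.648 = 7.5086
4: (1 − 7.168)²/7.168 = 38.044224/7.168 = 5.3075
≥5: (13 − 11.776)²/11.776 = 1.498176/11.776 = 0.1272
Sum = 15.462

15.462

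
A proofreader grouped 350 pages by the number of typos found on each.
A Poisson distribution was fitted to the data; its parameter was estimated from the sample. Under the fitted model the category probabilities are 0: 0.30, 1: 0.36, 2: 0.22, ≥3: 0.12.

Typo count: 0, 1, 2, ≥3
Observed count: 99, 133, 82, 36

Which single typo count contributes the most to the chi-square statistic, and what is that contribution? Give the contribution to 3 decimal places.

≥3, 0.857

Expected counts E_i = n·p_i: 350×0.30 = 105, 350×0.36 = 126, 350×0.22 = 77, 350×0.12 = 42.
χ² = (99−105)²/105 + (133−126)²/126 + (82−77)²/77 + (36−42)²/42
   = 0.3429 + 0.3889 + 0.3247 + 0.8571
The largest term is for ≥3: 0.857.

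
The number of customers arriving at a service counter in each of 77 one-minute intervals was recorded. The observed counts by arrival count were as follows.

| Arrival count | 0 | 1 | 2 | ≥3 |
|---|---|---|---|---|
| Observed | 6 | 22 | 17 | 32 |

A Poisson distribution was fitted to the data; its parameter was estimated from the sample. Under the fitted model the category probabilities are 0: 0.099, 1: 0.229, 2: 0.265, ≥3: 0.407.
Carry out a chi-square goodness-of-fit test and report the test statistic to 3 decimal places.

Expected counts E_i = n·p_i: 77×0.099 = 7.623, 77×0.229 = 17.633, 77×0.265 = 20.405, 77×0.407 = 31.339.
χ² = (6−7.623)²/7.623 + (22−17.633)²/17.633 + (17−20.405)²/20.405 + (32−31.339)²/31.339
   = 0.3456 + 1.0815 + 0.5682 + 0.0139
Sum = 2.009

2.009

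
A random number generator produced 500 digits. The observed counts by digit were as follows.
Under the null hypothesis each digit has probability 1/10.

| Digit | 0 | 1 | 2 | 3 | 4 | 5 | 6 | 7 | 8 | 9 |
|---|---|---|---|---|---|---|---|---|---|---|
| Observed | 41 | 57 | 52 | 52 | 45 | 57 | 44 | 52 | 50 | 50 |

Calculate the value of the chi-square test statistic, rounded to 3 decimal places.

Under H₀ each category has probability 1/10, so each expected count is 500/10 = 50.
0: (41 − 50)²/50 = 81/50 = 1.6200
1: (57 − 50)²/50 = 49/50 = 0.9800
2: (52 − 50)²/50 = 4/50 = 0.0800
3: (52 − 50)²/50 = 4/50 = 0.0800
4: (45 − 50)²/50 = 25/50 = 0.5000
5: (57 − 50)²/50 = 49/50 = 0.9800
6: (44 − 50)²/50 = 36/50 = 0.7200
7: (52 − 50)²/50 = 4/50 = 0.0800
8: (50 − 50)²/50 = 0/50 = 0.0000
9: (50 − 50)²/50 = 0/50 = 0.0000
Sum = 5.040

5.040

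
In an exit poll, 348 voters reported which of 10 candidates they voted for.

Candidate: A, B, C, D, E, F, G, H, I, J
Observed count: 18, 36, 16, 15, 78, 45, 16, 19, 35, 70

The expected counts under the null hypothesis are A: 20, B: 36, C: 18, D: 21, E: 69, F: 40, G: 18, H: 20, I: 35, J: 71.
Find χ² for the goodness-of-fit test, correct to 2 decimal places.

A: (18 − 20)²/20 = 4/20 = 0.200
B: (36 − 36)²/36 = 0/36 = 0.000
C: (16 − 18)²/18 = 4/18 = 0.222
D: (15 − 21)²/21 = 36/21 = 1.714
E: (78 − 69)²/69 = 81/69 = 1.174
F: (45 − 40)²/40 = 25/40 = 0.625
G: (16 − 18)²/18 = 4/18 = 0.222
H: (19 − 20)²/20 = 1/20 = 0.050
I: (35 − 35)²/35 = 0/35 = 0.000
J: (70 − 71)²/71 = 1/71 = 0.014
Sum = 4.22

4.22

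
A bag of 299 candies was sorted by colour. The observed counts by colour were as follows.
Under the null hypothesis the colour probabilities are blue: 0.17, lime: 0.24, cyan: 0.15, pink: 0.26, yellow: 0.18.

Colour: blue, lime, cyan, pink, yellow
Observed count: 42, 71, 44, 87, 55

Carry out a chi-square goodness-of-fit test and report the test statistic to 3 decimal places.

2.687

Expected counts E_i = n·p_i: 299×0.17 = 50.83, 299×0.24 = 71.76, 299×0.15 = 44.85, 299×0.26 = 77.74, 299×0.18 = 53.82.
χ² = (42−50.83)²/50.83 + (71−71.76)²/71.76 + (44−44.85)²/44.85 + (87−77.74)²/77.74 + (55−53.82)²/53.82
   = 1.5339 + 0.0080 + 0.0161 + 1.1030 + 0.0259
Sum = 2.687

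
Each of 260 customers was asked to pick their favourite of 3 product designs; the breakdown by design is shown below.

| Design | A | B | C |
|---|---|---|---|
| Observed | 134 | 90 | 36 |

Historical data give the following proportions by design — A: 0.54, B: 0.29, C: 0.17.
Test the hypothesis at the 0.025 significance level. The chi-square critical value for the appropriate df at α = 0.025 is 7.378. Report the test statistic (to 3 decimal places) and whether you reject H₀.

4.640; do not reject

Expected counts E_i = n·p_i: 260×0.54 = 140.4, 260×0.29 = 75.4, 260×0.17 = 44.2.
cat         O        E   (O−E)²/E
A         134    140.4     0.2917
B          90     75.4     2.8271
C          36     44.2     1.5213
Sum = 4.640
df = 2. Since 4.640 < 7.378, we do not reject H₀.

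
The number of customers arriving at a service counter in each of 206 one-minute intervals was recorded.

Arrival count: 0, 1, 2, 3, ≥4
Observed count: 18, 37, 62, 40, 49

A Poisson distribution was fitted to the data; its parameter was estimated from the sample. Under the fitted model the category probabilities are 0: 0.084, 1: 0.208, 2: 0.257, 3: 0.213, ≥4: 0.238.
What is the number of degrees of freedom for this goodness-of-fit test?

There are k = 5 categories and 1 parameter estimated from the data, so df = 5 − 1 − 1 = 3.

3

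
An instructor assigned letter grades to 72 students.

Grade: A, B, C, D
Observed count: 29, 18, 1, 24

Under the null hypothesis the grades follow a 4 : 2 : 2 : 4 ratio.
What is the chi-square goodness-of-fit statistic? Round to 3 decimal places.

Ratio total = 12. Expected counts: 72×4/12 = 24, 72×2/12 = 12, 72×2/12 = 12, 72×4/12 = 24.
A: (29 − 24)²/24 = 25/24 = 1.0417
B: (18 − 12)²/12 = 36/12 = 3.0000
C: (1 − 12)²/12 = 121/12 = 10.0833
D: (24 − 24)²/24 = 0/24 = 0.0000
Sum = 14.125

14.125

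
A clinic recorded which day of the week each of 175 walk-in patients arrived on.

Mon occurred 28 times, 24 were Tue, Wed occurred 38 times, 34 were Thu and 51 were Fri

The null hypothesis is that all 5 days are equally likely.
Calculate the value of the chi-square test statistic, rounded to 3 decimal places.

Expected count for each of the 5 categories: 175/5 = 35.
χ² = (28−35)²/35 + (24−35)²/35 + (38−35)²/35 + (34−35)²/35 + (51−35)²/35
   = 1.4000 + 3.4571 + 0.2571 + 0.0286 + 7.3143
Sum = 12.457

12.457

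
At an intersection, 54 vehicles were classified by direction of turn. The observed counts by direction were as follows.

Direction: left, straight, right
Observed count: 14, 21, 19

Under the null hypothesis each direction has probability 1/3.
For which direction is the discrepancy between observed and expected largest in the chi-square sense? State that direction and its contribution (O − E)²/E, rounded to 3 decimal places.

Under H₀ each category has probability 1/3, so each expected count is 54/3 = 18.
cat           O        E   (O−E)²/E
left         14       18     0.8889
straight     21       18     0.5000
right        19       18     0.0556
The largest term is for left: 0.889.

left, 0.889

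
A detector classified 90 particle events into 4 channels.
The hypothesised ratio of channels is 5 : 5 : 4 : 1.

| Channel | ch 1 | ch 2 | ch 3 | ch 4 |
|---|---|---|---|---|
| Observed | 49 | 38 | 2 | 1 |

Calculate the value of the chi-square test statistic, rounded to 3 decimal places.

Ratio total = 15. Expected counts: 90×5/15 = 30, 90×5/15 = 30, 90×4/15 = 24, 90×1/15 = 6.
ch 1: (49 − 30)²/30 = 361/30 = 12.0333
ch 2: (38 − 30)²/30 = 64/30 = 2.1333
ch 3: (2 − 24)²/24 = 484/24 = 20.1667
ch 4: (1 − 6)²/6 = 25/6 = 4.1667
Sum = 38.500

38.500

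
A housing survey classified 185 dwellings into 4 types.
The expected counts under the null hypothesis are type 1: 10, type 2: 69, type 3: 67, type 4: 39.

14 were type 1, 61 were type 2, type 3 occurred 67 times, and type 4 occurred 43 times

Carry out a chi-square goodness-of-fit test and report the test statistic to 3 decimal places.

2.938

χ² = (14−10)²/10 + (61−69)²/69 + (67−67)²/67 + (43−39)²/39
   = 1.6000 + 0.9275 + 0.0000 + 0.4103
Sum = 2.938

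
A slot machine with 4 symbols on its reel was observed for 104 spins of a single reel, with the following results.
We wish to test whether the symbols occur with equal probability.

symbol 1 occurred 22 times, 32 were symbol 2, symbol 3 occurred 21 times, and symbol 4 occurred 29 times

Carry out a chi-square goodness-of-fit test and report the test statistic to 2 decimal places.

Expected count for each of the 4 categories: 104/4 = 26.
cat           O        E   (O−E)²/E
symbol 1     22       26      0.615
symbol 2     32       26      1.385
symbol 3     21       26      0.962
symbol 4     29       26      0.346
Sum = 3.31

3.31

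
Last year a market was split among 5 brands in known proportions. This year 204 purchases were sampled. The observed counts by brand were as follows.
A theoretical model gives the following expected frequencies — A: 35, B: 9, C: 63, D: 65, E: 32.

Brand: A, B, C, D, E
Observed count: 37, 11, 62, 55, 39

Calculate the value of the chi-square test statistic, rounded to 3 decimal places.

A: (37 − 35)²/35 = 4/35 = 0.1143
B: (11 − 9)²/9 = 4/9 = 0.4444
C: (62 − 63)²/63 = 1/63 = 0.0159
D: (55 − 65)²/65 = 100/65 = 1.5385
E: (39 − 32)²/32 = 49/32 = 1.5313
Sum = 3.644

3.644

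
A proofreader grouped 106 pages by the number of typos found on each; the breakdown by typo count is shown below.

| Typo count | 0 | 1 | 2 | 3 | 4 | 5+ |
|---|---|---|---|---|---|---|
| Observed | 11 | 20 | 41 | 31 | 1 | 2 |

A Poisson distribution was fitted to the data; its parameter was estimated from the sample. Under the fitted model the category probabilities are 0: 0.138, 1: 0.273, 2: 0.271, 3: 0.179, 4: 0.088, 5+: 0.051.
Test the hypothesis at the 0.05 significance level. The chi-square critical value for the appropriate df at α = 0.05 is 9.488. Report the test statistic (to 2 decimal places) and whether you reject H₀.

Expected counts E_i = n·p_i: 106×0.138 = 14.628, 106×0.273 = 28.938, 106×0.271 = 28.726, 106×0.179 = 18.974, 106×0.088 = 9.328, 106×0.051 = 5.406.
χ² = (11−14.628)²/14.628 + (20−28.938)²/28.938 + (41−28.726)²/28.726 + (31−18.974)²/18.974 + (1−9.328)²/9.328 + (2−5.406)²/5.406
   = 0.900 + 2.761 + 5.244 + 7.622 + 7.435 + 2.146
Sum = 26.11
df = 4. Since 26.11 > 9.488, we reject H₀.

26.11; reject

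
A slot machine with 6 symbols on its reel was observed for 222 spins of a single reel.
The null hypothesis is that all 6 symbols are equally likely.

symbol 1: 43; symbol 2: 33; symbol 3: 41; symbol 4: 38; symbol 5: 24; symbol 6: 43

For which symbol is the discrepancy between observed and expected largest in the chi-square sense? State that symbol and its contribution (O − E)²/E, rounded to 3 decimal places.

Under H₀ each category has probability 1/6, so each expected count is 222/6 = 37.
symbol 1: (43 − 37)²/37 = 36/37 = 0.9730
symbol 2: (33 − 37)²/37 = 16/37 = 0.4324
symbol 3: (41 − 37)²/37 = 16/37 = 0.4324
symbol 4: (38 − 37)²/37 = 1/37 = 0.0270
symbol 5: (24 − 37)²/37 = 169/37 = 4.5676
symbol 6: (43 − 37)²/37 = 36/37 = 0.9730
The largest term is for symbol 5: 4.568.

symbol 5, 4.568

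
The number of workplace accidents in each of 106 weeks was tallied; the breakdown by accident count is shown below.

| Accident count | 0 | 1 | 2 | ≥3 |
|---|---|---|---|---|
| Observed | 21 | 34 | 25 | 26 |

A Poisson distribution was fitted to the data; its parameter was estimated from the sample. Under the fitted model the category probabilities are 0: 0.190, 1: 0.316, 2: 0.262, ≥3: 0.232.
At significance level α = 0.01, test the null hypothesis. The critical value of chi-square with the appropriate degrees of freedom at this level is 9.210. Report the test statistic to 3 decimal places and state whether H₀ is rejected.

0.402; do not reject

Expected counts E_i = n·p_i: 106×0.190 = 20.14, 106×0.316 = 33.496, 106×0.262 = 27.772, 106×0.232 = 24.592.
χ² = (21−20.14)²/20.14 + (34−33.496)²/33.496 + (25−27.772)²/27.772 + (26−24.592)²/24.592
   = 0.0367 + 0.0076 + 0.2767 + 0.0806
Sum = 0.402
df = 2. Since 0.402 < 9.210, we do not reject H₀.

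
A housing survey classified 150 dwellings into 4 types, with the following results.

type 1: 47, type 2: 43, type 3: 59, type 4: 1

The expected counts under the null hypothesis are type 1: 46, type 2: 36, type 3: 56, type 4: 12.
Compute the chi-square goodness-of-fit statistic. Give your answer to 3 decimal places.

type 1: (47 − 46)²/46 = 1/46 = 0.0217
type 2: (43 − 36)²/36 = 49/36 = 1.3611
type 3: (59 − 56)²/56 = 9/56 = 0.1607
type 4: (1 − 12)²/12 = 121/12 = 10.0833
Sum = 11.627

11.627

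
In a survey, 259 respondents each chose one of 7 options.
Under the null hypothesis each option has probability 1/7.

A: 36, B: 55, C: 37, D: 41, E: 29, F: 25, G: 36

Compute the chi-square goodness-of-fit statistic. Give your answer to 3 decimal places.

Under H₀ each category has probability 1/7, so each expected count is 259/7 = 37.
χ² = (36−37)²/37 + (55−37)²/37 + (37−37)²/37 + (41−37)²/37 + (29−37)²/37 + (25−37)²/37 + (36−37)²/37
   = 0.0270 + 8.7568 + 0.0000 + 0.4324 + 1.7297 + 3.8919 + 0.0270
Sum = 14.865

14.865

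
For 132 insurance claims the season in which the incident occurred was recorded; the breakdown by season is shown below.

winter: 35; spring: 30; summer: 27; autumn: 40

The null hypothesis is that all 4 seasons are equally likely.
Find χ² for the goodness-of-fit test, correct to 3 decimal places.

Expected count for each of the 4 categories: 132/4 = 33.
cat         O        E   (O−E)²/E
winter     35       33     0.1212
spring     30       33     0.2727
summer     27       33     1.0909
autumn     40       33     1.4848
Sum = 2.970

2.970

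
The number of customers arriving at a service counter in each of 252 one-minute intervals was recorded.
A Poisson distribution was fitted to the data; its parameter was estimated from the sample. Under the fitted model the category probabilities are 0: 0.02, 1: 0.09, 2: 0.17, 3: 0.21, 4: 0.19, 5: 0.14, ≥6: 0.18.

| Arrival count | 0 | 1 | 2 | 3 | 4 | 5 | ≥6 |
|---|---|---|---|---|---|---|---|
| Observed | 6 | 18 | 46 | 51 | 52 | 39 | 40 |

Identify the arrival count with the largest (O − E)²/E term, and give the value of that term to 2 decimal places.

Expected counts E_i = n·p_i: 252×0.02 = 5.04, 252×0.09 = 22.68, 252×0.17 = 42.84, 252×0.21 = 52.92, 252×0.19 = 47.88, 252×0.14 = 35.28, 252×0.18 = 45.36.
cat         O        E   (O−E)²/E
0           6     5.04      0.183
1          18    22.68      0.966
2          46    42.84      0.233
3          51    52.92      0.070
4          52    47.88      0.355
5          39    35.28      0.392
≥6         40    45.36      0.633
The largest term is for 1: 0.97.

1, 0.97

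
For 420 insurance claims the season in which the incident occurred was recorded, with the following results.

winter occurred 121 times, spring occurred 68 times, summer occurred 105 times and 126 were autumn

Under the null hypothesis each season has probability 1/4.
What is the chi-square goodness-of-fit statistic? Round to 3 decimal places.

Under H₀ each category has probability 1/4, so each expected count is 420/4 = 105.
χ² = (121−105)²/105 + (68−105)²/105 + (105−105)²/105 + (126−105)²/105
   = 2.4381 + 13.0381 + 0.0000 + 4.2000
Sum = 19.676

19.676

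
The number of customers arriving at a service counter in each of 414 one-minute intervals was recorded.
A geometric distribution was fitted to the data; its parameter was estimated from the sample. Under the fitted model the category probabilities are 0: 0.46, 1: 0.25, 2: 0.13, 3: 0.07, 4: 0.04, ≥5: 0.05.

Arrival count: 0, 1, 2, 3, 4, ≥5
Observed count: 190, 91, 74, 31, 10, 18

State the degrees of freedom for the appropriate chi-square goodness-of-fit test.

4

There are k = 6 categories and 1 parameter estimated from the data, so df = 6 − 1 − 1 = 4.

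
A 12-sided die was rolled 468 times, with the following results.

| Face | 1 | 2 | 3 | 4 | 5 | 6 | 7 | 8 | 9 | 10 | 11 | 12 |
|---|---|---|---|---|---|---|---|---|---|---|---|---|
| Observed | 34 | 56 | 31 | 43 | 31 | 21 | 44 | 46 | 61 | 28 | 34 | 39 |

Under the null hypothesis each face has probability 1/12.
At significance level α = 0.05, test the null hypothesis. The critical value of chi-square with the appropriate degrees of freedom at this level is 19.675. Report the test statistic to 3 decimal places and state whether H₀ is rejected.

Under H₀ each category has probability 1/12, so each expected count is 468/12 = 39.
cat         O        E   (O−E)²/E
1          34       39     0.6410
2          56       39     7.4103
3          31       39     1.6410
4          43       39     0.4103
5          31       39     1.6410
6          21       39     8.3077
7          44       39     0.6410
8          46       39     1.2564
9          61       39    12.4103
10         28       39     3.1026
11         34       39     0.6410
12         39       39     0.0000
Sum = 38.103
df = 11. Since 38.103 > 19.675, we reject H₀.

38.103; reject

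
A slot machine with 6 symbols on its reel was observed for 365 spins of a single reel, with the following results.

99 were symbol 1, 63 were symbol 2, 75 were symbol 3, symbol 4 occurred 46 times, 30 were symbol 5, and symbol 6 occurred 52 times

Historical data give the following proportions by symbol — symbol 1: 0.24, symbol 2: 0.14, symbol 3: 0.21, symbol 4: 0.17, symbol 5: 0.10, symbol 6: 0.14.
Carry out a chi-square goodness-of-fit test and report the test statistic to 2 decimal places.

Expected counts E_i = n·p_i: 365×0.24 = 87.6, 365×0.14 = 51.1, 365×0.21 = 76.65, 365×0.17 = 62.05, 365×0.10 = 36.5, 365×0.14 = 51.1.
cat           O        E   (O−E)²/E
symbol 1     99     87.6      1.484
symbol 2     63     51.1      2.771
symbol 3     75    76.65      0.036
symbol 4     46    62.05      4.152
symbol 5     30     36.5      1.158
symbol 6     52     51.1      0.016
Sum = 9.62

9.62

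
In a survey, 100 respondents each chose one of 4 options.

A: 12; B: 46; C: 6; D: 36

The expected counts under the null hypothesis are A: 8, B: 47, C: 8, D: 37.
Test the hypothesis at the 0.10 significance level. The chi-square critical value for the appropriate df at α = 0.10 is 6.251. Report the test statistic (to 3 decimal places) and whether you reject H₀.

2.548; do not reject

A: (12 − 8)²/8 = 16/8 = 2.0000
B: (46 − 47)²/47 = 1/47 = 0.0213
C: (6 − 8)²/8 = 4/8 = 0.5000
D: (36 − 37)²/37 = 1/37 = 0.0270
Sum = 2.548
df = 3. Since 2.548 < 6.251, we do not reject H₀.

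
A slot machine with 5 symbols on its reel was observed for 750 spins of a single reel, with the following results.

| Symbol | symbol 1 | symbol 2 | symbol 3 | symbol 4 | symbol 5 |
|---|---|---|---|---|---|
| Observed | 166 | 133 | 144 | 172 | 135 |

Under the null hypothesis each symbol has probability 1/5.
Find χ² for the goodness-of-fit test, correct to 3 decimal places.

Under H₀ each category has probability 1/5, so each expected count is 750/5 = 150.
symbol 1: (166 − 150)²/150 = 256/150 = 1.7067
symbol 2: (133 − 150)²/150 = 289/150 = 1.9267
symbol 3: (144 − 150)²/150 = 36/150 = 0.2400
symbol 4: (172 − 150)²/150 = 484/150 = 3.2267
symbol 5: (135 − 150)²/150 = 225/150 = 1.5000
Sum = 8.600

8.600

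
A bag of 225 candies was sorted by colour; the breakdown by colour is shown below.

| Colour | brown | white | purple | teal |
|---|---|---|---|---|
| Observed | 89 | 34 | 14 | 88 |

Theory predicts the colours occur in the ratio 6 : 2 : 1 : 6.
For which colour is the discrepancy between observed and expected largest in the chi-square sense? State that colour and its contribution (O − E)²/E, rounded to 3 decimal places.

white, 0.533

Ratio total = 15. Expected counts: 225×6/15 = 90, 225×2/15 = 30, 225×1/15 = 15, 225×6/15 = 90.
brown: (89 − 90)²/90 = 1/90 = 0.0111
white: (34 − 30)²/30 = 16/30 = 0.5333
purple: (14 − 15)²/15 = 1/15 = 0.0667
teal: (88 − 90)²/90 = 4/90 = 0.0444
The largest term is for white: 0.533.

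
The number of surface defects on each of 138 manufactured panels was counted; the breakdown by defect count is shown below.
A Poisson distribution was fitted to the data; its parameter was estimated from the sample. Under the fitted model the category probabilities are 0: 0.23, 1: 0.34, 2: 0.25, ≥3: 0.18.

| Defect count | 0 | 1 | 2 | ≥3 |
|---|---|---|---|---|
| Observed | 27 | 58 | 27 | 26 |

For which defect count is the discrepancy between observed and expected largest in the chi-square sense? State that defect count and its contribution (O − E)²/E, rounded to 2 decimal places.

1, 2.62

Expected counts E_i = n·p_i: 138×0.23 = 31.74, 138×0.34 = 46.92, 138×0.25 = 34.5, 138×0.18 = 24.84.
cat         O        E   (O−E)²/E
0          27    31.74      0.708
1          58    46.92      2.617
2          27     34.5      1.630
≥3         26    24.84      0.054
The largest term is for 1: 2.62.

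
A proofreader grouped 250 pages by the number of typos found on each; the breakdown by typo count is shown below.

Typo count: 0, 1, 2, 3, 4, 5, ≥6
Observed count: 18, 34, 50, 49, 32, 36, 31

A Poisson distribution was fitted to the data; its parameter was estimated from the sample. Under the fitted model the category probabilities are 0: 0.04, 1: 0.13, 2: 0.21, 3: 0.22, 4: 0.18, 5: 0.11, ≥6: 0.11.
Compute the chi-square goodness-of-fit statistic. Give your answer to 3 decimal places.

Expected counts E_i = n·p_i: 250×0.04 = 10, 250×0.13 = 32.5, 250×0.21 = 52.5, 250×0.22 = 55, 250×0.18 = 45, 250×0.11 = 27.5, 250×0.11 = 27.5.
χ² = (18−10)²/10 + (34−32.5)²/32.5 + (50−52.5)²/52.5 + (49−55)²/55 + (32−45)²/45 + (36−27.5)²/27.5 + (31−27.5)²/27.5
   = 6.4000 + 0.0692 + 0.1190 + 0.6545 + 3.7556 + 2.6273 + 0.4455
Sum = 14.071

14.071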